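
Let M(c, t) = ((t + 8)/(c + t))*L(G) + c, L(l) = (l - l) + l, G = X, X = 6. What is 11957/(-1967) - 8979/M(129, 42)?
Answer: -1095832022/14660051 ≈ -74.750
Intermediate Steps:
G = 6
L(l) = l (L(l) = 0 + l = l)
M(c, t) = c + 6*(8 + t)/(c + t) (M(c, t) = ((t + 8)/(c + t))*6 + c = ((8 + t)/(c + t))*6 + c = 6*(8 + t)/(c + t) + c = c + 6*(8 + t)/(c + t))
11957/(-1967) - 8979/M(129, 42) = 11957/(-1967) - 8979*(129 + 42)/(48 + 129² + 6*42 + 129*42) = 11957*(-1/1967) - 8979*171/(48 + 16641 + 252 + 5418) = -11957/1967 - 8979/((1/171)*22359) = -11957/1967 - 8979/7453/57 = -11957/1967 - 8979*57/7453 = -11957/1967 - 511803/7453 = -1095832022/14660051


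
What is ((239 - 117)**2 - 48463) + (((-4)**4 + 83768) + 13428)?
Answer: 63873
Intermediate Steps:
((239 - 117)**2 - 48463) + (((-4)**4 + 83768) + 13428) = (122**2 - 48463) + ((256 + 83768) + 13428) = (14884 - 48463) + (84024 + 13428) = -33579 + 97452 = 63873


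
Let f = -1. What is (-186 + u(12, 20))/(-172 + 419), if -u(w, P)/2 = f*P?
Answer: -146/247 ≈ -0.59109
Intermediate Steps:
u(w, P) = 2*P (u(w, P) = -(-2)*P = 2*P)
(-186 + u(12, 20))/(-172 + 419) = (-186 + 2*20)/(-172 + 419) = (-186 + 40)/247 = -146*1/247 = -146/247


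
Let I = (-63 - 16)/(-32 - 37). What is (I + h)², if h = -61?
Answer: 17056900/4761 ≈ 3582.6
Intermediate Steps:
I = 79/69 (I = -79/(-69) = -79*(-1/69) = 79/69 ≈ 1.1449)
(I + h)² = (79/69 - 61)² = (-4130/69)² = 17056900/4761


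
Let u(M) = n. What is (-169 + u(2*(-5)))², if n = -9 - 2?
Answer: 32400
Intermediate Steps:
n = -11
u(M) = -11
(-169 + u(2*(-5)))² = (-169 - 11)² = (-180)² = 32400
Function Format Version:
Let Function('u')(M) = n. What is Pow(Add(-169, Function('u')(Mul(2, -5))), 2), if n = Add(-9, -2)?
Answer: 32400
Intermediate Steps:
n = -11
Function('u')(M) = -11
Pow(Add(-169, Function('u')(Mul(2, -5))), 2) = Pow(Add(-169, -11), 2) = Pow(-180, 2) = 32400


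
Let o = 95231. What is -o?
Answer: -95231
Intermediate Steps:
-o = -1*95231 = -95231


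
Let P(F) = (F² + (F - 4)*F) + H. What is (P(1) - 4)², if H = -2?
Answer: 64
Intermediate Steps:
P(F) = -2 + F² + F*(-4 + F) (P(F) = (F² + (F - 4)*F) - 2 = (F² + (-4 + F)*F) - 2 = (F² + F*(-4 + F)) - 2 = -2 + F² + F*(-4 + F))
(P(1) - 4)² = ((-2 - 4*1 + 2*1²) - 4)² = ((-2 - 4 + 2*1) - 4)² = ((-2 - 4 + 2) - 4)² = (-4 - 4)² = (-8)² = 64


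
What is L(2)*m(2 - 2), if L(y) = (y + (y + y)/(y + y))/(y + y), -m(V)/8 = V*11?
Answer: 0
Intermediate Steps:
m(V) = -88*V (m(V) = -8*V*11 = -88*V)
L(y) = (1 + y)/(2*y) (L(y) = (y + (2*y)/((2*y)))/((2*y)) = (y + (2*y)*(1/(2*y)))*(1/(2*y)) = (y + 1)*(1/(2*y)) = (1 + y)*(1/(2*y)) = (1 + y)/(2*y))
L(2)*m(2 - 2) = ((1/2)*(1 + 2)/2)*(-88*(2 - 2)) = ((1/2)*(1/2)*3)*(-88*0) = (3/4)*0 = 0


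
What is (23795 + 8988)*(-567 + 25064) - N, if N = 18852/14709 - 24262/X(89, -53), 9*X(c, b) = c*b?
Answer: 18573311378329199/23127451 ≈ 8.0309e+8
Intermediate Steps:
X(c, b) = b*c/9 (X(c, b) = (c*b)/9 = (b*c)/9 = b*c/9)
N = 1100250902/23127451 (N = 18852/14709 - 24262/((⅑)*(-53)*89) = 18852*(1/14709) - 24262/(-4717/9) = 6284/4903 - 24262*(-9/4717) = 6284/4903 + 218358/4717 = 1100250902/23127451 ≈ 47.573)
(23795 + 8988)*(-567 + 25064) - N = (23795 + 8988)*(-567 + 25064) - 1*1100250902/23127451 = 32783*24497 - 1100250902/23127451 = 803085151 - 1100250902/23127451 = 18573311378329199/23127451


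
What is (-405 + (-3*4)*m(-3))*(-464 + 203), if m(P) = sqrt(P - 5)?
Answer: 105705 + 6264*I*sqrt(2) ≈ 1.0571e+5 + 8858.6*I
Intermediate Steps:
m(P) = sqrt(-5 + P)
(-405 + (-3*4)*m(-3))*(-464 + 203) = (-405 + (-3*4)*sqrt(-5 - 3))*(-464 + 203) = (-405 - 24*I*sqrt(2))*(-261) = 105705 + 6264*I*sqrt(2)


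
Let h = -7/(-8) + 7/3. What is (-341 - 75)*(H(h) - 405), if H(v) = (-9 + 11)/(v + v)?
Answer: 12962976/77 ≈ 1.6835e+5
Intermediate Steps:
h = 77/24 (h = -7*(-⅛) + 7*(⅓) = 7/8 + 7/3 = 77/24 ≈ 3.2083)
H(v) = 1/v (H(v) = 2/((2*v)) = 2*(1/(2*v)) = 1/v)
(-341 - 75)*(H(h) - 405) = (-341 - 75)*(1/(77/24) - 405) = -416*(24/77 - 405) = -416*(-31161/77) = 12962976/77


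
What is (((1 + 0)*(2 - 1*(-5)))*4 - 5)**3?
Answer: 12167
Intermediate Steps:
(((1 + 0)*(2 - 1*(-5)))*4 - 5)**3 = ((1*(2 + 5))*4 - 5)**3 = ((1*7)*4 - 5)**3 = (7*4 - 5)**3 = (28 - 5)**3 = 23**3 = 12167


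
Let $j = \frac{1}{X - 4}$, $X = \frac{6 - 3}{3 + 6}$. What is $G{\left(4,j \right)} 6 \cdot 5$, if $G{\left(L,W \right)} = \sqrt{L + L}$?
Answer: $60 \sqrt{2} \approx 84.853$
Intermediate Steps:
$X = \frac{1}{3}$ ($X = \frac{3}{9} = 3 \cdot \frac{1}{9} = \frac{1}{3} \approx 0.33333$)
$j = - \frac{3}{11}$ ($j = \frac{1}{\frac{1}{3} - 4} = \frac{1}{- \frac{11}{3}} = - \frac{3}{11} \approx -0.27273$)
$G{\left(L,W \right)} = \sqrt{2} \sqrt{L}$ ($G{\left(L,W \right)} = \sqrt{2 L} = \sqrt{2} \sqrt{L}$)
$G{\left(4,j \right)} 6 \cdot 5 = \sqrt{2} \sqrt{4} \cdot 6 \cdot 5 = \sqrt{2} \cdot 2 \cdot 6 \cdot 5 = 2 \sqrt{2} \cdot 6 \cdot 5 = 12 \sqrt{2} \cdot 5 = 60 \sqrt{2}$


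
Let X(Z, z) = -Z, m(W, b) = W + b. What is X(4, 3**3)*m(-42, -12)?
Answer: 216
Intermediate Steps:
X(4, 3**3)*m(-42, -12) = (-1*4)*(-42 - 12) = -4*(-54) = 216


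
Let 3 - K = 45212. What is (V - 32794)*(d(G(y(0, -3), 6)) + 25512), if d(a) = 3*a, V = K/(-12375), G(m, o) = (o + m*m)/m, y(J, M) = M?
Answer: -1149576272653/1375 ≈ -8.3606e+8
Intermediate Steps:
K = -45209 (K = 3 - 1*45212 = 3 - 45212 = -45209)
G(m, o) = (o + m²)/m
V = 45209/12375 (V = -45209/(-12375) = -45209*(-1/12375) = 45209/12375 ≈ 3.6533)
(V - 32794)*(d(G(y(0, -3), 6)) + 25512) = (45209/12375 - 32794)*(3*(-3 + 6/(-3)) + 25512) = -405780541*(3*(-3 + 6*(-⅓)) + 25512)/12375 = -405780541*(3*(-3 - 2) + 25512)/12375 = -405780541*(3*(-5) + 25512)/12375 = -405780541*(-15 + 25512)/12375 = -405780541/12375*25497 = -1149576272653/1375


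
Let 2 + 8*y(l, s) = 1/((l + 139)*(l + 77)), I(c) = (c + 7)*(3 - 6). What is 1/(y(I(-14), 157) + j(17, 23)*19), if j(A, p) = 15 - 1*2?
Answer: 125440/30952321 ≈ 0.0040527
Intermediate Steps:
j(A, p) = 13 (j(A, p) = 15 - 2 = 13)
I(c) = -21 - 3*c (I(c) = (7 + c)*(-3) = -21 - 3*c)
y(l, s) = -¼ + 1/(8*(77 + l)*(139 + l)) (y(l, s) = -¼ + 1/(8*(((l + 139)*(l + 77)))) = -¼ + 1/(8*(((139 + l)*(77 + l)))) = -¼ + 1/(8*(((77 + l)*(139 + l)))) = -¼ + (1/((77 + l)*(139 + l)))/8 = -¼ + 1/(8*(77 + l)*(139 + l)))
1/(y(I(-14), 157) + j(17, 23)*19) = 1/((-21405 - 432*(-21 - 3*(-14)) - 2*(-21 - 3*(-14))²)/(8*(10703 + (-21 - 3*(-14))² + 216*(-21 - 3*(-14)))) + 13*19) = 1/((-21405 - 432*(-21 + 42) - 2*(-21 + 42)²)/(8*(10703 + (-21 + 42)² + 216*(-21 + 42))) + 247) = 1/((-21405 - 432*21 - 2*21²)/(8*(10703 + 21² + 216*21)) + 247) = 1/((-21405 - 9072 - 2*441)/(8*(10703 + 441 + 4536)) + 247) = 1/((⅛)*(-21405 - 9072 - 882)/15680 + 247) = 1/((⅛)*(1/15680)*(-31359) + 247) = 1/(-31359/125440 + 247) = 1/(30952321/125440) = 125440/30952321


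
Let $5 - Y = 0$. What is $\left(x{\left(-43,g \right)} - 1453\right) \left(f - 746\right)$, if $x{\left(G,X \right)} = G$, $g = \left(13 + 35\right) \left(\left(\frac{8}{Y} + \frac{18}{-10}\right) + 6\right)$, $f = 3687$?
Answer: $-4399736$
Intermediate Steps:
$Y = 5$ ($Y = 5 - 0 = 5 + 0 = 5$)
$g = \frac{1392}{5}$ ($g = \left(13 + 35\right) \left(\left(\frac{8}{5} + \frac{18}{-10}\right) + 6\right) = 48 \left(\left(8 \cdot \frac{1}{5} + 18 \left(- \frac{1}{10}\right)\right) + 6\right) = 48 \left(\left(\frac{8}{5} - \frac{9}{5}\right) + 6\right) = 48 \left(- \frac{1}{5} + 6\right) = 48 \cdot \frac{29}{5} = \frac{1392}{5} \approx 278.4$)
$\left(x{\left(-43,g \right)} - 1453\right) \left(f - 746\right) = \left(-43 - 1453\right) \left(3687 - 746\right) = \left(-1496\right) 2941 = -4399736$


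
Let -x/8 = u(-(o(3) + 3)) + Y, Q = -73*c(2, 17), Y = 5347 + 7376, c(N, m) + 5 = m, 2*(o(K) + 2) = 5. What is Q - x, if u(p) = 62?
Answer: 101404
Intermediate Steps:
o(K) = ½ (o(K) = -2 + (½)*5 = -2 + 5/2 = ½)
c(N, m) = -5 + m
Y = 12723
Q = -876 (Q = -73*(-5 + 17) = -73*12 = -876)
x = -102280 (x = -8*(62 + 12723) = -8*12785 = -102280)
Q - x = -876 - 1*(-102280) = -876 + 102280 = 101404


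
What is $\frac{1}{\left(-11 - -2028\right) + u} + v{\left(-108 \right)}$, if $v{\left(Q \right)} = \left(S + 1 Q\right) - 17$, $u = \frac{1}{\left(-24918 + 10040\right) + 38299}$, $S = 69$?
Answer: $- \frac{2645425427}{47240158} \approx -56.0$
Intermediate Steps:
$u = \frac{1}{23421}$ ($u = \frac{1}{-14878 + 38299} = \frac{1}{23421} \approx 4.2697 \cdot 10^{-5}$)
$v{\left(Q \right)} = 52 + Q$ ($v{\left(Q \right)} = \left(69 + 1 Q\right) - 17 = \left(69 + Q\right) - 17 = 52 + Q$)
$\frac{1}{\left(-11 - -2028\right) + u} + v{\left(-108 \right)} = \frac{1}{\left(-11 - -2028\right) + \frac{1}{23421}} + \left(52 - 108\right) = \frac{1}{\left(-11 + 2028\right) + \frac{1}{23421}} - 56 = \frac{1}{2017 + \frac{1}{23421}} - 56 = \frac{1}{\frac{47240158}{23421}} - 56 = \frac{23421}{47240158} - 56 = - \frac{2645425427}{47240158}$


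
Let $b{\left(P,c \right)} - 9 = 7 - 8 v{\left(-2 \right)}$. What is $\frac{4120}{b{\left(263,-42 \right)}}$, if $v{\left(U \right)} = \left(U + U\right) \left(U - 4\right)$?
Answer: $- \frac{515}{22} \approx -23.409$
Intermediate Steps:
$v{\left(U \right)} = 2 U \left(-4 + U\right)$
$b{\left(P,c \right)} = -176$ ($b{\left(P,c \right)} = 9 + \left(7 - 8 \cdot 2 \left(-2\right) \left(-4 - 2\right)\right) = 9 + \left(7 - 8 \cdot 2 \left(-2\right) \left(-6\right)\right) = 9 + \left(7 - 192\right) = 9 - 185 = -176$)
$\frac{4120}{b{\left(263,-42 \right)}} = \frac{4120}{-176} = 4120 \left(- \frac{1}{176}\right) = - \frac{515}{22}$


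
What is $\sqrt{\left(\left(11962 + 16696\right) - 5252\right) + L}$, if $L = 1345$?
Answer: $\sqrt{24751} \approx 157.32$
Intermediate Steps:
$\sqrt{\left(\left(11962 + 16696\right) - 5252\right) + L} = \sqrt{\left(\left(11962 + 16696\right) - 5252\right) + 1345} = \sqrt{\left(28658 - 5252\right) + 1345} = \sqrt{23406 + 1345} = \sqrt{24751}$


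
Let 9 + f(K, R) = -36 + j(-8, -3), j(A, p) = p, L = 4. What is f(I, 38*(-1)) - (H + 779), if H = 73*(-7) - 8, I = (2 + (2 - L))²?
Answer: -308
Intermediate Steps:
I = 0 (I = (2 + (2 - 1*4))² = (2 + (2 - 4))² = (2 - 2)² = 0² = 0)
H = -519 (H = -511 - 8 = -519)
f(K, R) = -48 (f(K, R) = -9 + (-36 - 3) = -9 - 39 = -48)
f(I, 38*(-1)) - (H + 779) = -48 - (-519 + 779) = -48 - 1*260 = -48 - 260 = -308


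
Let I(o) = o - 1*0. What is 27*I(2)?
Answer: 54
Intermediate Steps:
I(o) = o (I(o) = o + 0 = o)
27*I(2) = 27*2 = 54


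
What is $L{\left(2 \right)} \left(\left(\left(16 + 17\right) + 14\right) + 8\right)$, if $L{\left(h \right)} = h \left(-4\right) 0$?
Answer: $0$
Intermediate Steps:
$L{\left(h \right)} = 0$ ($L{\left(h \right)} = - 4 h 0 = 0$)
$L{\left(2 \right)} \left(\left(\left(16 + 17\right) + 14\right) + 8\right) = 0 \left(\left(\left(16 + 17\right) + 14\right) + 8\right) = 0 \left(\left(33 + 14\right) + 8\right) = 0 \left(47 + 8\right) = 0 \cdot 55 = 0$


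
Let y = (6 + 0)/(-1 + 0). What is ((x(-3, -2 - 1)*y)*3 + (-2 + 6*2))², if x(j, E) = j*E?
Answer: 23104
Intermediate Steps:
y = -6 (y = 6/(-1) = 6*(-1) = -6)
x(j, E) = E*j
((x(-3, -2 - 1)*y)*3 + (-2 + 6*2))² = ((((-2 - 1)*(-3))*(-6))*3 + (-2 + 6*2))² = ((-3*(-3)*(-6))*3 + (-2 + 12))² = ((9*(-6))*3 + 10)² = (-54*3 + 10)² = (-162 + 10)² = (-152)² = 23104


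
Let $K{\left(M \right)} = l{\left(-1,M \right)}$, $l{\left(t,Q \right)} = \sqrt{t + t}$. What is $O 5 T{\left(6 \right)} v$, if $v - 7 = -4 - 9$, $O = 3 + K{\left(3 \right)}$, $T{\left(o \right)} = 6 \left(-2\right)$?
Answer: $1080 + 360 i \sqrt{2} \approx 1080.0 + 509.12 i$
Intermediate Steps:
$T{\left(o \right)} = -12$
$l{\left(t,Q \right)} = \sqrt{2} \sqrt{t}$ ($l{\left(t,Q \right)} = \sqrt{2 t} = \sqrt{2} \sqrt{t}$)
$K{\left(M \right)} = i \sqrt{2}$ ($K{\left(M \right)} = \sqrt{2} \sqrt{-1} = \sqrt{2} i = i \sqrt{2}$)
$O = 3 + i \sqrt{2} \approx 3.0 + 1.4142 i$
$v = -6$ ($v = 7 - 13 = -6$)
$O 5 T{\left(6 \right)} v = \left(3 + i \sqrt{2}\right) 5 \left(-12\right) \left(-6\right) = \left(15 + 5 i \sqrt{2}\right) \left(-12\right) \left(-6\right) = \left(-180 - 60 i \sqrt{2}\right) \left(-6\right) = 1080 + 360 i \sqrt{2}$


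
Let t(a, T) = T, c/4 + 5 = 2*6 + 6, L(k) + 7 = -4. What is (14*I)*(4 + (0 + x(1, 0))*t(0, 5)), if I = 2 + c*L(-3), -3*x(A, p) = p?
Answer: -31920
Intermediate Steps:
L(k) = -11 (L(k) = -7 - 4 = -11)
c = 52 (c = -20 + 4*(2*6 + 6) = -20 + 4*(12 + 6) = -20 + 4*18 = -20 + 72 = 52)
x(A, p) = -p/3
I = -570 (I = 2 + 52*(-11) = 2 - 572 = -570)
(14*I)*(4 + (0 + x(1, 0))*t(0, 5)) = (14*(-570))*(4 + (0 - 1/3*0)*5) = -7980*(4 + (0 + 0)*5) = -7980*(4 + 0*5) = -7980*(4 + 0) = -7980*4 = -31920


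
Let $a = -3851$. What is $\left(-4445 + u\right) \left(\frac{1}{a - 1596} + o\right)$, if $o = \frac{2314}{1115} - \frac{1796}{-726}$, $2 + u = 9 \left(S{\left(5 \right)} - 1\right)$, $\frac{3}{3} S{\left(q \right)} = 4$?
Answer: $- \frac{681964853132}{33917631} \approx -20107.0$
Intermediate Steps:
$S{\left(q \right)} = 4$
$u = 25$ ($u = -2 + 9 \left(4 - 1\right) = -2 + 9 \cdot 3 = -2 + 27 = 25$)
$o = \frac{1841252}{404745}$ ($o = 2314 \cdot \frac{1}{1115} - - \frac{898}{363} = \frac{2314}{1115} + \frac{898}{363} = \frac{1841252}{404745} \approx 4.5492$)
$\left(-4445 + u\right) \left(\frac{1}{a - 1596} + o\right) = \left(-4445 + 25\right) \left(\frac{1}{-3851 - 1596} + \frac{1841252}{404745}\right) = - 4420 \left(\frac{1}{-5447} + \frac{1841252}{404745}\right) = - 4420 \left(- \frac{1}{5447} + \frac{1841252}{404745}\right) = \left(-4420\right) \frac{10028894899}{2204646015} = - \frac{681964853132}{33917631}$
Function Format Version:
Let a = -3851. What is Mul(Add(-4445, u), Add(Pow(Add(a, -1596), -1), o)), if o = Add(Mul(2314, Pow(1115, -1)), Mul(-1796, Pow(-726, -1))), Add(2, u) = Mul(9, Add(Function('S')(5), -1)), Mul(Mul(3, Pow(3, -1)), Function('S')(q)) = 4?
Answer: Rational(-681964853132, 33917631) ≈ -20107.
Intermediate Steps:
Function('S')(q) = 4
u = 25 (u = Add(-2, Mul(9, Add(4, -1))) = Add(-2, Mul(9, 3)) = Add(-2, 27) = 25)
o = Rational(1841252, 404745) (o = Add(Mul(2314, Rational(1, 1115)), Mul(-1796, Rational(-1, 726))) = Add(Rational(2314, 1115), Rational(898, 363)) = Rational(1841252, 404745) ≈ 4.5492)
Mul(Add(-4445, u), Add(Pow(Add(a, -1596), -1), o)) = Mul(Add(-4445, 25), Add(Pow(Add(-3851, -1596), -1), Rational(1841252, 404745))) = Mul(-4420, Add(Pow(-5447, -1), Rational(1841252, 404745))) = Mul(-4420, Add(Rational(-1, 5447), Rational(1841252, 404745))) = Mul(-4420, Rational(10028894899, 2204646015)) = Rational(-681964853132, 33917631)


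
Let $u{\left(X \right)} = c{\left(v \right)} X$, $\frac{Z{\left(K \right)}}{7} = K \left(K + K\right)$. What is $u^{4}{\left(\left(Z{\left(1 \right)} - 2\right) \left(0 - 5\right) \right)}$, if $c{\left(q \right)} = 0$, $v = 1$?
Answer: $0$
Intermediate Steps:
$Z{\left(K \right)} = 14 K^{2}$ ($Z{\left(K \right)} = 7 K \left(K + K\right) = 7 K 2 K = 7 \cdot 2 K^{2} = 14 K^{2}$)
$u{\left(X \right)} = 0$ ($u{\left(X \right)} = 0 X = 0$)
$u^{4}{\left(\left(Z{\left(1 \right)} - 2\right) \left(0 - 5\right) \right)} = 0^{4} = 0$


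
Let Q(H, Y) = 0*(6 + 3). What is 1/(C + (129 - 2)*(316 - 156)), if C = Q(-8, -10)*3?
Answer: 1/20320 ≈ 4.9213e-5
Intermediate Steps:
Q(H, Y) = 0 (Q(H, Y) = 0*9 = 0)
C = 0 (C = 0*3 = 0)
1/(C + (129 - 2)*(316 - 156)) = 1/(0 + (129 - 2)*(316 - 156)) = 1/(0 + 127*160) = 1/(0 + 20320) = 1/20320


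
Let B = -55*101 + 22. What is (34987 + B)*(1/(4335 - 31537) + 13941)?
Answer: 5584818313887/13601 ≈ 4.1062e+8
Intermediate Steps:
B = -5533 (B = -5555 + 22 = -5533)
(34987 + B)*(1/(4335 - 31537) + 13941) = (34987 - 5533)*(1/(4335 - 31537) + 13941) = 29454*(1/(-27202) + 13941) = 29454*(-1/27202 + 13941) = 29454*(379223081/27202) = 5584818313887/13601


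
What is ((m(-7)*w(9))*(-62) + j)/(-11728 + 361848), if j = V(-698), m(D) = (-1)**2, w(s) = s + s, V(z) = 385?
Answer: -731/350120 ≈ -0.0020879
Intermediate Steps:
w(s) = 2*s
m(D) = 1
j = 385
((m(-7)*w(9))*(-62) + j)/(-11728 + 361848) = ((1*(2*9))*(-62) + 385)/(-11728 + 361848) = ((1*18)*(-62) + 385)/350120 = (18*(-62) + 385)*(1/350120) = (-1116 + 385)*(1/350120) = -731*1/350120 = -731/350120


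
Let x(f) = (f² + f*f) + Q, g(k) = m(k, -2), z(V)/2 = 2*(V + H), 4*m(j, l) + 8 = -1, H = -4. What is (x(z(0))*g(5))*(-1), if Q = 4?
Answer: 1161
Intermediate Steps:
m(j, l) = -9/4 (m(j, l) = -2 + (¼)*(-1) = -2 - ¼ = -9/4)
z(V) = -16 + 4*V (z(V) = 2*(2*(V - 4)) = 2*(2*(-4 + V)) = 2*(-8 + 2*V) = -16 + 4*V)
g(k) = -9/4
x(f) = 4 + 2*f² (x(f) = (f² + f*f) + 4 = (f² + f²) + 4 = 2*f² + 4 = 4 + 2*f²)
(x(z(0))*g(5))*(-1) = ((4 + 2*(-16 + 4*0)²)*(-9/4))*(-1) = ((4 + 2*(-16 + 0)²)*(-9/4))*(-1) = ((4 + 2*(-16)²)*(-9/4))*(-1) = ((4 + 2*256)*(-9/4))*(-1) = ((4 + 512)*(-9/4))*(-1) = (516*(-9/4))*(-1) = -1161*(-1) = 1161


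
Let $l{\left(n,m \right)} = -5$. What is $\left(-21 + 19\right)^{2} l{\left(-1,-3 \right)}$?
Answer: $-20$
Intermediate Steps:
$\left(-21 + 19\right)^{2} l{\left(-1,-3 \right)} = \left(-21 + 19\right)^{2} \left(-5\right) = \left(-2\right)^{2} \left(-5\right) = 4 \left(-5\right) = -20$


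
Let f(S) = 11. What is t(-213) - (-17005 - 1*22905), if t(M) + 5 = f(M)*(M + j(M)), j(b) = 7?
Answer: 37639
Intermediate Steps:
t(M) = 72 + 11*M (t(M) = -5 + 11*(M + 7) = -5 + 11*(7 + M) = -5 + (77 + 11*M) = 72 + 11*M)
t(-213) - (-17005 - 1*22905) = (72 + 11*(-213)) - (-17005 - 1*22905) = (72 - 2343) - (-17005 - 22905) = -2271 - 1*(-39910) = -2271 + 39910 = 37639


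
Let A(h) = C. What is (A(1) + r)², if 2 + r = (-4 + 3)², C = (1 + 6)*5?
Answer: 1156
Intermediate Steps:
C = 35 (C = 7*5 = 35)
A(h) = 35
r = -1 (r = -2 + (-4 + 3)² = -2 + (-1)² = -2 + 1 = -1)
(A(1) + r)² = (35 - 1)² = 34² = 1156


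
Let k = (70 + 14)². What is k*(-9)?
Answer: -63504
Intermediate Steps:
k = 7056 (k = 84² = 7056)
k*(-9) = 7056*(-9) = -63504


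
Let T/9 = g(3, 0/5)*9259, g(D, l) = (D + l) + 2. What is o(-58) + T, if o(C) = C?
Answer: 416597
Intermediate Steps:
g(D, l) = 2 + D + l
T = 416655 (T = 9*((2 + 3 + 0/5)*9259) = 9*((2 + 3 + 0*(⅕))*9259) = 9*((2 + 3 + 0)*9259) = 9*(5*9259) = 9*46295 = 416655)
o(-58) + T = -58 + 416655 = 416597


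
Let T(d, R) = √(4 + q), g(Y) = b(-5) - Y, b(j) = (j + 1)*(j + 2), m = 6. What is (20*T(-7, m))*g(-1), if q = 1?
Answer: 260*√5 ≈ 581.38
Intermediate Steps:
b(j) = (1 + j)*(2 + j)
g(Y) = 12 - Y (g(Y) = (2 + (-5)² + 3*(-5)) - Y = (2 + 25 - 15) - Y = 12 - Y)
T(d, R) = √5 (T(d, R) = √(4 + 1) = √5)
(20*T(-7, m))*g(-1) = (20*√5)*(12 - 1*(-1)) = (20*√5)*(12 + 1) = (20*√5)*13 = 260*√5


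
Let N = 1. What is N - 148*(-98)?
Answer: 14505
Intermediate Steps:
N - 148*(-98) = 1 - 148*(-98) = 1 + 14504 = 14505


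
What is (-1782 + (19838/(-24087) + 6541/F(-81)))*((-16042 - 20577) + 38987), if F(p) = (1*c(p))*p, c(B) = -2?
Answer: -10360673824/2511 ≈ -4.1261e+6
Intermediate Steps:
F(p) = -2*p (F(p) = (1*(-2))*p = -2*p)
(-1782 + (19838/(-24087) + 6541/F(-81)))*((-16042 - 20577) + 38987) = (-1782 + (19838/(-24087) + 6541/((-2*(-81)))))*((-16042 - 20577) + 38987) = (-1782 + (19838*(-1/24087) + 6541/162))*(-36619 + 38987) = (-1782 + (-2834/3441 + 6541*(1/162)))*2368 = (-1782 + (-2834/3441 + 6541/162))*2368 = (-1782 + 7349491/185814)*2368 = -323771057/185814*2368 = -10360673824/2511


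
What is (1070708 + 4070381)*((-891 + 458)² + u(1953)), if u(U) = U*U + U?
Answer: 20583126115939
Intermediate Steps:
u(U) = U + U² (u(U) = U² + U = U + U²)
(1070708 + 4070381)*((-891 + 458)² + u(1953)) = (1070708 + 4070381)*((-891 + 458)² + 1953*(1 + 1953)) = 5141089*((-433)² + 1953*1954) = 5141089*(187489 + 3816162) = 5141089*4003651 = 20583126115939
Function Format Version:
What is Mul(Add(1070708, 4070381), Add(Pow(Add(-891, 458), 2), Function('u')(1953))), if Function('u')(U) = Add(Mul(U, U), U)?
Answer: 20583126115939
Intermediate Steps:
Function('u')(U) = Add(U, Pow(U, 2)) (Function('u')(U) = Add(Pow(U, 2), U) = Add(U, Pow(U, 2)))
Mul(Add(1070708, 4070381), Add(Pow(Add(-891, 458), 2), Function('u')(1953))) = Mul(Add(1070708, 4070381), Add(Pow(Add(-891, 458), 2), Mul(1953, Add(1, 1953)))) = Mul(5141089, Add(Pow(-433, 2), Mul(1953, 1954))) = Mul(5141089, Add(187489, 3816162)) = Mul(5141089, 4003651) = 20583126115939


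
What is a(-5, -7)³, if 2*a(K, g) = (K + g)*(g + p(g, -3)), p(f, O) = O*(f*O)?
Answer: 74088000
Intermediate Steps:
p(f, O) = f*O² (p(f, O) = O*(O*f) = f*O²)
a(K, g) = 5*g*(K + g) (a(K, g) = ((K + g)*(g + g*(-3)²))/2 = ((K + g)*(g + g*9))/2 = ((K + g)*(g + 9*g))/2 = ((K + g)*(10*g))/2 = (10*g*(K + g))/2 = 5*g*(K + g))
a(-5, -7)³ = (5*(-7)*(-5 - 7))³ = (5*(-7)*(-12))³ = 420³ = 74088000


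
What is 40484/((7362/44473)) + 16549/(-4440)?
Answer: 1332308944057/5447880 ≈ 2.4456e+5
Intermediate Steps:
40484/((7362/44473)) + 16549/(-4440) = 40484/((7362*(1/44473))) + 16549*(-1/4440) = 40484/(7362/44473) - 16549/4440 = 40484*(44473/7362) - 16549/4440 = 900222466/3681 - 16549/4440 = 1332308944057/5447880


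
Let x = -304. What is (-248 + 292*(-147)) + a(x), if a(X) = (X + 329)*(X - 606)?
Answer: -65922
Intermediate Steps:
a(X) = (-606 + X)*(329 + X) (a(X) = (329 + X)*(-606 + X) = (-606 + X)*(329 + X))
(-248 + 292*(-147)) + a(x) = (-248 + 292*(-147)) + (-199374 + (-304)² - 277*(-304)) = (-248 - 42924) + (-199374 + 92416 + 84208) = -43172 - 22750 = -65922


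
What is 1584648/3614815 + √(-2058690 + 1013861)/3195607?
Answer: 1584648/3614815 + I*√1044829/3195607 ≈ 0.43838 + 0.00031987*I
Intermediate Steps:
1584648/3614815 + √(-2058690 + 1013861)/3195607 = 1584648*(1/3614815) + √(-1044829)*(1/3195607) = 1584648/3614815 + (I*√1044829)*(1/3195607) = 1584648/3614815 + I*√1044829/3195607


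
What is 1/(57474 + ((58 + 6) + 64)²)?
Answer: 1/73858 ≈ 1.3539e-5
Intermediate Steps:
1/(57474 + ((58 + 6) + 64)²) = 1/(57474 + (64 + 64)²) = 1/(57474 + 128²) = 1/(57474 + 16384) = 1/73858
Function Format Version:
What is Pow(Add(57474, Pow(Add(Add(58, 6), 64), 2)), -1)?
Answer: Rational(1, 73858) ≈ 1.3539e-5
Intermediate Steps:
Pow(Add(57474, Pow(Add(Add(58, 6), 64), 2)), -1) = Pow(Add(57474, Pow(Add(64, 64), 2)), -1) = Pow(Add(57474, Pow(128, 2)), -1) = Pow(Add(57474, 16384), -1) = Pow(73858, -1) = Rational(1, 73858)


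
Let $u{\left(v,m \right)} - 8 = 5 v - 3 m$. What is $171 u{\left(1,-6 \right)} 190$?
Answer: $1007190$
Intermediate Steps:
$u{\left(v,m \right)} = 8 - 3 m + 5 v$ ($u{\left(v,m \right)} = 8 - \left(- 5 v + 3 m\right) = 8 - 3 m + 5 v$)
$171 u{\left(1,-6 \right)} 190 = 171 \left(8 - -18 + 5 \cdot 1\right) 190 = 171 \left(8 + 18 + 5\right) 190 = 171 \cdot 31 \cdot 190 = 5301 \cdot 190 = 1007190$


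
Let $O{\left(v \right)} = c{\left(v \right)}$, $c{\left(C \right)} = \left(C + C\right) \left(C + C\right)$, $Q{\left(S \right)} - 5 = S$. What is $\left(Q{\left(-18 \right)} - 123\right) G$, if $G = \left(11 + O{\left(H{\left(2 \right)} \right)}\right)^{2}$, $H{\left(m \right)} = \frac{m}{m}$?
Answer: $-30600$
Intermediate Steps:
$Q{\left(S \right)} = 5 + S$
$c{\left(C \right)} = 4 C^{2}$ ($c{\left(C \right)} = 2 C 2 C = 4 C^{2}$)
$H{\left(m \right)} = 1$
$O{\left(v \right)} = 4 v^{2}$
$G = 225$ ($G = \left(11 + 4 \cdot 1^{2}\right)^{2} = \left(11 + 4 \cdot 1\right)^{2} = \left(11 + 4\right)^{2} = 15^{2} = 225$)
$\left(Q{\left(-18 \right)} - 123\right) G = \left(\left(5 - 18\right) - 123\right) 225 = \left(-13 - 123\right) 225 = \left(-136\right) 225 = -30600$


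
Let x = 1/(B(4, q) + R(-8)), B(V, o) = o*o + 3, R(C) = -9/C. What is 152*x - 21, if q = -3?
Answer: -989/105 ≈ -9.4191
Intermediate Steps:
B(V, o) = 3 + o² (B(V, o) = o² + 3 = 3 + o²)
x = 8/105 (x = 1/((3 + (-3)²) - 9/(-8)) = 1/((3 + 9) - 9*(-⅛)) = 1/(12 + 9/8) = 1/(105/8) = 8/105 ≈ 0.076190)
152*x - 21 = 152*(8/105) - 21 = 1216/105 - 21 = -989/105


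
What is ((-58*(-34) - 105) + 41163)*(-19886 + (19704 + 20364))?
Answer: 868431460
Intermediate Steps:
((-58*(-34) - 105) + 41163)*(-19886 + (19704 + 20364)) = ((1972 - 105) + 41163)*(-19886 + 40068) = (1867 + 41163)*20182 = 43030*20182 = 868431460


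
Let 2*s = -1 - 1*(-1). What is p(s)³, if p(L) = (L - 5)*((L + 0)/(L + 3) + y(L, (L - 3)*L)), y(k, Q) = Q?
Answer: 0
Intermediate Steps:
s = 0 (s = (-1 - 1*(-1))/2 = (-1 + 1)/2 = (½)*0 = 0)
p(L) = (-5 + L)*(L/(3 + L) + L*(-3 + L)) (p(L) = (L - 5)*((L + 0)/(L + 3) + (L - 3)*L) = (-5 + L)*(L/(3 + L) + (-3 + L)*L) = (-5 + L)*(L/(3 + L) + L*(-3 + L)))
p(s)³ = (0*(40 + 0³ - 8*0 - 5*0²)/(3 + 0))³ = (0*(40 + 0 + 0 - 5*0)/3)³ = (0*(⅓)*(40 + 0 + 0 + 0))³ = (0*(⅓)*40)³ = 0³ = 0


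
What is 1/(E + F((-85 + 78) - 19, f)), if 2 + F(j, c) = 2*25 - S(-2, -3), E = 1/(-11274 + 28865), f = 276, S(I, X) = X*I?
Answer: 17591/738823 ≈ 0.023809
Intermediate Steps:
S(I, X) = I*X
E = 1/17591 ≈ 5.6847e-5
F(j, c) = 42 (F(j, c) = -2 + (2*25 - (-2)*(-3)) = -2 + (50 - 1*6) = -2 + (50 - 6) = -2 + 44 = 42)
1/(E + F((-85 + 78) - 19, f)) = 1/(1/17591 + 42) = 1/(738823/17591) = 17591/738823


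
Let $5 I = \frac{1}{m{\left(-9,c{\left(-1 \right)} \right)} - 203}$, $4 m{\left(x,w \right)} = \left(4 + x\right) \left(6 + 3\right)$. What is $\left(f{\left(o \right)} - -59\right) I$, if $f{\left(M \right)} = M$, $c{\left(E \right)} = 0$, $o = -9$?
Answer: $- \frac{40}{857} \approx -0.046674$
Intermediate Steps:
$m{\left(x,w \right)} = 9 + \frac{9 x}{4}$ ($m{\left(x,w \right)} = \frac{\left(4 + x\right) \left(6 + 3\right)}{4} = \frac{\left(4 + x\right) 9}{4} = \frac{36 + 9 x}{4} = 9 + \frac{9 x}{4}$)
$I = - \frac{4}{4285}$ ($I = \frac{1}{5 \left(\left(9 + \frac{9}{4} \left(-9\right)\right) - 203\right)} = \frac{1}{5 \left(\left(9 - \frac{81}{4}\right) - 203\right)} = \frac{1}{5 \left(- \frac{45}{4} - 203\right)} = \frac{1}{5 \left(- \frac{857}{4}\right)} = \frac{1}{5} \left(- \frac{4}{857}\right) = - \frac{4}{4285} \approx -0.00093349$)
$\left(f{\left(o \right)} - -59\right) I = \left(-9 - -59\right) \left(- \frac{4}{4285}\right) = \left(-9 + 59\right) \left(- \frac{4}{4285}\right) = 50 \left(- \frac{4}{4285}\right) = - \frac{40}{857}$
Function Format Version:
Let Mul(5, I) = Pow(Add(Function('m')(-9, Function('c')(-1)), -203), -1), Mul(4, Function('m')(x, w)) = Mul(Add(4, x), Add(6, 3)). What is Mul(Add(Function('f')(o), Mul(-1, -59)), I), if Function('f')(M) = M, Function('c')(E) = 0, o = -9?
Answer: Rational(-40, 857) ≈ -0.046674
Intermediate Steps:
Function('m')(x, w) = Add(9, Mul(Rational(9, 4), x)) (Function('m')(x, w) = Mul(Rational(1, 4), Mul(Add(4, x), Add(6, 3))) = Mul(Rational(1, 4), Mul(Add(4, x), 9)) = Mul(Rational(1, 4), Add(36, Mul(9, x))) = Add(9, Mul(Rational(9, 4), x)))
I = Rational(-4, 4285) (I = Mul(Rational(1, 5), Pow(Add(Add(9, Mul(Rational(9, 4), -9)), -203), -1)) = Mul(Rational(1, 5), Pow(Add(Add(9, Rational(-81, 4)), -203), -1)) = Mul(Rational(1, 5), Pow(Add(Rational(-45, 4), -203), -1)) = Mul(Rational(1, 5), Pow(Rational(-857, 4), -1)) = Mul(Rational(1, 5), Rational(-4, 857)) = Rational(-4, 4285) ≈ -0.00093349)
Mul(Add(Function('f')(o), Mul(-1, -59)), I) = Mul(Add(-9, Mul(-1, -59)), Rational(-4, 4285)) = Mul(Add(-9, 59), Rational(-4, 4285)) = Mul(50, Rational(-4, 4285)) = Rational(-40, 857)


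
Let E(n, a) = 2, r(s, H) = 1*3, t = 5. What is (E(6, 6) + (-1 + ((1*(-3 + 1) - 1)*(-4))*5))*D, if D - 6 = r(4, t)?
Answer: 549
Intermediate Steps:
r(s, H) = 3
D = 9 (D = 6 + 3 = 9)
(E(6, 6) + (-1 + ((1*(-3 + 1) - 1)*(-4))*5))*D = (2 + (-1 + ((1*(-3 + 1) - 1)*(-4))*5))*9 = (2 + (-1 + ((1*(-2) - 1)*(-4))*5))*9 = (2 + (-1 + ((-2 - 1)*(-4))*5))*9 = (2 + (-1 - 3*(-4)*5))*9 = (2 + (-1 + 12*5))*9 = (2 + (-1 + 60))*9 = (2 + 59)*9 = 61*9 = 549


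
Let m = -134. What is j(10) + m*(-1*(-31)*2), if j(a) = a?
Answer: -8298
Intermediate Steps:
j(10) + m*(-1*(-31)*2) = 10 - 134*(-1*(-31))*2 = 10 - 4154*2 = 10 - 134*62 = 10 - 8308 = -8298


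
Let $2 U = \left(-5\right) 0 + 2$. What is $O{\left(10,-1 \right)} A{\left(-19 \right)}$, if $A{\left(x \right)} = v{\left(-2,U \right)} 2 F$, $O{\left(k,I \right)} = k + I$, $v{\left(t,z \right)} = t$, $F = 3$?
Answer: $-108$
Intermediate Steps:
$U = 1$ ($U = \frac{\left(-5\right) 0 + 2}{2} = \frac{0 + 2}{2} = \frac{1}{2} \cdot 2 = 1$)
$O{\left(k,I \right)} = I + k$
$A{\left(x \right)} = -12$ ($A{\left(x \right)} = \left(-2\right) 2 \cdot 3 = \left(-4\right) 3 = -12$)
$O{\left(10,-1 \right)} A{\left(-19 \right)} = \left(-1 + 10\right) \left(-12\right) = 9 \left(-12\right) = -108$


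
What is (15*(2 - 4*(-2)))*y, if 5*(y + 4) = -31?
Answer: -1530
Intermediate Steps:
y = -51/5 (y = -4 + (⅕)*(-31) = -4 - 31/5 = -51/5 ≈ -10.200)
(15*(2 - 4*(-2)))*y = (15*(2 - 4*(-2)))*(-51/5) = (15*(2 + 8))*(-51/5) = (15*10)*(-51/5) = 150*(-51/5) = -1530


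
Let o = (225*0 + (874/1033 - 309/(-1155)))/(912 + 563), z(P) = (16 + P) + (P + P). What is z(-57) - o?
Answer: -90925748514/586614875 ≈ -155.00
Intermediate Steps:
z(P) = 16 + 3*P (z(P) = (16 + P) + 2*P = 16 + 3*P)
o = 442889/586614875 (o = (0 + (874*(1/1033) - 309*(-1/1155)))/1475 = (0 + (874/1033 + 103/385))*(1/1475) = (0 + 442889/397705)*(1/1475) = (442889/397705)*(1/1475) = 442889/586614875 ≈ 0.00075499)
z(-57) - o = (16 + 3*(-57)) - 1*442889/586614875 = (16 - 171) - 442889/586614875 = -155 - 442889/586614875 = -90925748514/586614875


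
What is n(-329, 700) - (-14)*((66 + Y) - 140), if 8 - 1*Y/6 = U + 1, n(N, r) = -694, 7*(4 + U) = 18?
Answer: -1022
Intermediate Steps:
U = -10/7 (U = -4 + (⅐)*18 = -4 + 18/7 = -10/7 ≈ -1.4286)
Y = 354/7 (Y = 48 - 6*(-10/7 + 1) = 48 - 6*(-3/7) = 48 + 18/7 = 354/7 ≈ 50.571)
n(-329, 700) - (-14)*((66 + Y) - 140) = -694 - (-14)*((66 + 354/7) - 140) = -694 - (-14)*(816/7 - 140) = -694 - (-14)*(-164)/7 = -694 - 1*328 = -694 - 328 = -1022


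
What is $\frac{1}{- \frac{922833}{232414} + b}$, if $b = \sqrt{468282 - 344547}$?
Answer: $\frac{71493102954}{2227617075166057} + \frac{54016267396 \sqrt{123735}}{6682851225498171} \approx 0.0028753$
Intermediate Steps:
$b = \sqrt{123735} \approx 351.76$
$\frac{1}{- \frac{922833}{232414} + b} = \frac{1}{- \frac{922833}{232414} + \sqrt{123735}}$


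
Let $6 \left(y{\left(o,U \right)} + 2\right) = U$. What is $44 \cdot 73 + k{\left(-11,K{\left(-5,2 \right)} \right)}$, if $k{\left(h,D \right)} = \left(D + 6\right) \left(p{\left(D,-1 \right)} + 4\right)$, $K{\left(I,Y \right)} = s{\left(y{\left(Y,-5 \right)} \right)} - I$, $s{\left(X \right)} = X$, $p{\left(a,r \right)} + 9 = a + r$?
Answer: $\frac{114505}{36} \approx 3180.7$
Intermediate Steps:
$p{\left(a,r \right)} = -9 + a + r$ ($p{\left(a,r \right)} = -9 + \left(a + r\right) = -9 + a + r$)
$y{\left(o,U \right)} = -2 + \frac{U}{6}$
$K{\left(I,Y \right)} = - \frac{17}{6} - I$ ($K{\left(I,Y \right)} = \left(-2 + \frac{1}{6} \left(-5\right)\right) - I = \left(-2 - \frac{5}{6}\right) - I = - \frac{17}{6} - I$)
$k{\left(h,D \right)} = \left(-6 + D\right) \left(6 + D\right)$ ($k{\left(h,D \right)} = \left(D + 6\right) \left(\left(-9 + D - 1\right) + 4\right) = \left(6 + D\right) \left(\left(-10 + D\right) + 4\right) = \left(6 + D\right) \left(-6 + D\right) = \left(-6 + D\right) \left(6 + D\right)$)
$44 \cdot 73 + k{\left(-11,K{\left(-5,2 \right)} \right)} = 44 \cdot 73 - \left(36 - \left(- \frac{17}{6} - -5\right)^{2}\right) = 3212 - \left(36 - \left(- \frac{17}{6} + 5\right)^{2}\right) = 3212 - \left(36 - \left(\frac{13}{6}\right)^{2}\right) = 3212 + \left(-36 + \frac{169}{36}\right) = 3212 - \frac{1127}{36} = \frac{114505}{36}$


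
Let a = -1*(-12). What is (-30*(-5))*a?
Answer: 1800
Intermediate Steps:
a = 12
(-30*(-5))*a = -30*(-5)*12 = 150*12 = 1800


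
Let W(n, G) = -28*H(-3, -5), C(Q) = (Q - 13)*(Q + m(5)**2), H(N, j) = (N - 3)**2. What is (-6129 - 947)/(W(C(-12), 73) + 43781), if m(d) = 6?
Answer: -7076/42773 ≈ -0.16543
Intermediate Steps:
H(N, j) = (-3 + N)**2
C(Q) = (-13 + Q)*(36 + Q) (C(Q) = (Q - 13)*(Q + 6**2) = (-13 + Q)*(Q + 36) = (-13 + Q)*(36 + Q))
W(n, G) = -1008 (W(n, G) = -28*(-3 - 3)**2 = -28*(-6)**2 = -28*36 = -1008)
(-6129 - 947)/(W(C(-12), 73) + 43781) = (-6129 - 947)/(-1008 + 43781) = -7076/42773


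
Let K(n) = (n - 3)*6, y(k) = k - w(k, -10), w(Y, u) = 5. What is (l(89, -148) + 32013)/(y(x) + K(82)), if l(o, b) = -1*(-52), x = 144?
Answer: 32065/613 ≈ 52.308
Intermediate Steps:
l(o, b) = 52
y(k) = -5 + k (y(k) = k - 1*5 = k - 5 = -5 + k)
K(n) = -18 + 6*n (K(n) = (-3 + n)*6 = -18 + 6*n)
(l(89, -148) + 32013)/(y(x) + K(82)) = (52 + 32013)/((-5 + 144) + (-18 + 6*82)) = 32065/(139 + (-18 + 492)) = 32065/(139 + 474) = 32065/613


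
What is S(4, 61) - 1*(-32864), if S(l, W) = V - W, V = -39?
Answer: 32764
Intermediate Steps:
S(l, W) = -39 - W
S(4, 61) - 1*(-32864) = (-39 - 1*61) - 1*(-32864) = (-39 - 61) + 32864 = -100 + 32864 = 32764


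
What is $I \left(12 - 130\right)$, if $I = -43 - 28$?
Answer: $8378$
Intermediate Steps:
$I = -71$ ($I = -43 - 28 = -71$)
$I \left(12 - 130\right) = - 71 \left(12 - 130\right) = \left(-71\right) \left(-118\right) = 8378$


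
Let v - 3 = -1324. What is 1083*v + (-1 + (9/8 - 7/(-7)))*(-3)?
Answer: -11445171/8 ≈ -1.4306e+6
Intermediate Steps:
v = -1321 (v = 3 - 1324 = -1321)
1083*v + (-1 + (9/8 - 7/(-7)))*(-3) = 1083*(-1321) + (-1 + (9/8 - 7/(-7)))*(-3) = -1430643 + (-1 + (9*(⅛) - 7*(-⅐)))*(-3) = -1430643 + (-1 + (9/8 + 1))*(-3) = -1430643 + (-1 + 17/8)*(-3) = -1430643 + (9/8)*(-3) = -1430643 - 27/8 = -11445171/8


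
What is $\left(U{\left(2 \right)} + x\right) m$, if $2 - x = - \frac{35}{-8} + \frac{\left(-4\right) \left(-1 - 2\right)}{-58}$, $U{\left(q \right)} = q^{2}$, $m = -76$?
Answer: $- \frac{8075}{58} \approx -139.22$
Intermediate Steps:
$x = - \frac{503}{232}$ ($x = 2 - \left(- \frac{35}{-8} + \frac{\left(-4\right) \left(-1 - 2\right)}{-58}\right) = 2 - \left(\left(-35\right) \left(- \frac{1}{8}\right) + \left(-4\right) \left(-3\right) \left(- \frac{1}{58}\right)\right) = 2 - \left(\frac{35}{8} + 12 \left(- \frac{1}{58}\right)\right) = 2 - \left(\frac{35}{8} - \frac{6}{29}\right) = 2 - \frac{967}{232} = - \frac{503}{232} \approx -2.1681$)
$\left(U{\left(2 \right)} + x\right) m = \left(2^{2} - \frac{503}{232}\right) \left(-76\right) = \left(4 - \frac{503}{232}\right) \left(-76\right) = \frac{425}{232} \left(-76\right) = - \frac{8075}{58}$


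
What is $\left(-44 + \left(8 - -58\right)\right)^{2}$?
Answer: $484$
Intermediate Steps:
$\left(-44 + \left(8 - -58\right)\right)^{2} = \left(-44 + \left(8 + 58\right)\right)^{2} = \left(-44 + 66\right)^{2} = 22^{2} = 484$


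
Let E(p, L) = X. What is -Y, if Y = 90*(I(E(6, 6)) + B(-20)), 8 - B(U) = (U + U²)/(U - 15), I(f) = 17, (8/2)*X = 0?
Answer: -22590/7 ≈ -3227.1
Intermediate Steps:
X = 0 (X = (¼)*0 = 0)
E(p, L) = 0
B(U) = 8 - (U + U²)/(-15 + U) (B(U) = 8 - (U + U²)/(U - 15) = 8 - (U + U²)/(-15 + U))
Y = 22590/7 (Y = 90*(17 + (-120 - 1*(-20)² + 7*(-20))/(-15 - 20)) = 90*(17 + (-120 - 1*400 - 140)/(-35)) = 90*(17 - (-120 - 400 - 140)/35) = 90*(17 - 1/35*(-660)) = 90*(17 + 132/7) = 90*(251/7) = 22590/7 ≈ 3227.1)
-Y = -1*22590/7 = -22590/7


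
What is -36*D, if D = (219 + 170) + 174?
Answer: -20268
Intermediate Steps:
D = 563 (D = 389 + 174 = 563)
-36*D = -36*563 = -20268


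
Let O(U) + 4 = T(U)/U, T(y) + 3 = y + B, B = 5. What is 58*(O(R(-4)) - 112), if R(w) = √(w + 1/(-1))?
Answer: -6670 - 116*I*√5/5 ≈ -6670.0 - 51.877*I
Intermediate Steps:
T(y) = 2 + y (T(y) = -3 + (y + 5) = -3 + (5 + y) = 2 + y)
R(w) = √(-1 + w) (R(w) = √(w - 1) = √(-1 + w))
O(U) = -4 + (2 + U)/U
58*(O(R(-4)) - 112) = 58*((-3 + 2/(√(-1 - 4))) - 112) = 58*((-3 + 2/(√(-5))) - 112) = 58*((-3 + 2/((I*√5))) - 112) = 58*((-3 + 2*(-I*√5/5)) - 112) = 58*((-3 - 2*I*√5/5) - 112) = 58*(-115 - 2*I*√5/5) = -6670 - 116*I*√5/5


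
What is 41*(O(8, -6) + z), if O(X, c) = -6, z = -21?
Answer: -1107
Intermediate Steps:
41*(O(8, -6) + z) = 41*(-6 - 21) = 41*(-27) = -1107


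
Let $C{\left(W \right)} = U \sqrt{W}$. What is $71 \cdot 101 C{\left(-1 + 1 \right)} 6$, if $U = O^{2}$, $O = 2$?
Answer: $0$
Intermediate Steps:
$U = 4$ ($U = 2^{2} = 4$)
$C{\left(W \right)} = 4 \sqrt{W}$
$71 \cdot 101 C{\left(-1 + 1 \right)} 6 = 71 \cdot 101 \cdot 4 \sqrt{-1 + 1} \cdot 6 = 7171 \cdot 4 \sqrt{0} \cdot 6 = 7171 \cdot 4 \cdot 0 \cdot 6 = 7171 \cdot 0 \cdot 6 = 7171 \cdot 0 = 0$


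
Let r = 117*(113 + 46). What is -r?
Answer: -18603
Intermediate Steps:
r = 18603 (r = 117*159 = 18603)
-r = -1*18603 = -18603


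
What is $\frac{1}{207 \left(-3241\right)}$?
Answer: $- \frac{1}{670887} \approx -1.4906 \cdot 10^{-6}$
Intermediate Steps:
$\frac{1}{207 \left(-3241\right)} = \frac{1}{-670887} = - \frac{1}{670887}$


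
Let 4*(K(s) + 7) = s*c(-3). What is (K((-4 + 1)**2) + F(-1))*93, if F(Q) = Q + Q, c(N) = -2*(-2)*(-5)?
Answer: -5022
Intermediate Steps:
c(N) = -20 (c(N) = 4*(-5) = -20)
F(Q) = 2*Q
K(s) = -7 - 5*s (K(s) = -7 + (s*(-20))/4 = -7 + (-20*s)/4 = -7 - 5*s)
(K((-4 + 1)**2) + F(-1))*93 = ((-7 - 5*(-4 + 1)**2) + 2*(-1))*93 = ((-7 - 5*(-3)**2) - 2)*93 = ((-7 - 5*9) - 2)*93 = ((-7 - 45) - 2)*93 = (-52 - 2)*93 = -54*93 = -5022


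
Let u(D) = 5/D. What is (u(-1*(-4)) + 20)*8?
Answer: 170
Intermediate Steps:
(u(-1*(-4)) + 20)*8 = (5/((-1*(-4))) + 20)*8 = (5/4 + 20)*8 = (85/4)*8 = 170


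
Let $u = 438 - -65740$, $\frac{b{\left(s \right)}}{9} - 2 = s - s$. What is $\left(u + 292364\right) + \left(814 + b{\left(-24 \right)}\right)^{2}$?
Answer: $1050766$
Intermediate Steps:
$b{\left(s \right)} = 18$ ($b{\left(s \right)} = 18 + 9 \left(s - s\right) = 18 + 9 \cdot 0 = 18 + 0 = 18$)
$u = 66178$ ($u = 438 + 65740 = 66178$)
$\left(u + 292364\right) + \left(814 + b{\left(-24 \right)}\right)^{2} = \left(66178 + 292364\right) + \left(814 + 18\right)^{2} = 358542 + 832^{2} = 358542 + 692224 = 1050766$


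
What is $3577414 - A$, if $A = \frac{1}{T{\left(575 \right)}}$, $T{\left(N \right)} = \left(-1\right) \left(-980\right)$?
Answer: $\frac{3505865719}{980} \approx 3.5774 \cdot 10^{6}$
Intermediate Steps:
$T{\left(N \right)} = 980$
$A = \frac{1}{980} \approx 0.0010204$
$3577414 - A = 3577414 - \frac{1}{980} = \frac{3505865719}{980}$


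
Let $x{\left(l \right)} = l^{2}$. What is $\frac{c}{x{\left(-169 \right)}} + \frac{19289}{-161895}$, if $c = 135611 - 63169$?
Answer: $\frac{11177084461}{4623883095} \approx 2.4173$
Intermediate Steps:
$c = 72442$ ($c = 135611 - 63169 = 72442$)
$\frac{c}{x{\left(-169 \right)}} + \frac{19289}{-161895} = \frac{72442}{\left(-169\right)^{2}} + \frac{19289}{-161895} = \frac{72442}{28561} + 19289 \left(- \frac{1}{161895}\right) = 72442 \cdot \frac{1}{28561} - \frac{19289}{161895} = \frac{72442}{28561} - \frac{19289}{161895} = \frac{11177084461}{4623883095}$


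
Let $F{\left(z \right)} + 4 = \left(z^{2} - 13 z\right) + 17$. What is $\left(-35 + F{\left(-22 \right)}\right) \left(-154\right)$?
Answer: $-115192$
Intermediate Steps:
$F{\left(z \right)} = 13 + z^{2} - 13 z$ ($F{\left(z \right)} = -4 + \left(\left(z^{2} - 13 z\right) + 17\right) = -4 + \left(17 + z^{2} - 13 z\right) = 13 + z^{2} - 13 z$)
$\left(-35 + F{\left(-22 \right)}\right) \left(-154\right) = \left(-35 + \left(13 + \left(-22\right)^{2} - -286\right)\right) \left(-154\right) = \left(-35 + \left(13 + 484 + 286\right)\right) \left(-154\right) = \left(-35 + 783\right) \left(-154\right) = 748 \left(-154\right) = -115192$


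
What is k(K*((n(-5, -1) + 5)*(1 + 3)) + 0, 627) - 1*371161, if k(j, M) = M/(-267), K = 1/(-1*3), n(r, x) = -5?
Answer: -33033538/89 ≈ -3.7116e+5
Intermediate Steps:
K = -⅓ (K = 1/(-3) = -⅓ ≈ -0.33333)
k(j, M) = -M/267 (k(j, M) = M*(-1/267) = -M/267)
k(K*((n(-5, -1) + 5)*(1 + 3)) + 0, 627) - 1*371161 = -1/267*627 - 1*371161 = -209/89 - 371161 = -33033538/89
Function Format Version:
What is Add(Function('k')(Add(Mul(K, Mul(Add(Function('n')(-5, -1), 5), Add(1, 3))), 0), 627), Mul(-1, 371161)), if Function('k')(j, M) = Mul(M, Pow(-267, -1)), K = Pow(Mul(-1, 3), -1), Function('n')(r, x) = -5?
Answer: Rational(-33033538, 89) ≈ -3.7116e+5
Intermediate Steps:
K = Rational(-1, 3) (K = Pow(-3, -1) = Rational(-1, 3) ≈ -0.33333)
Function('k')(j, M) = Mul(Rational(-1, 267), M) (Function('k')(j, M) = Mul(M, Rational(-1, 267)) = Mul(Rational(-1, 267), M))
Add(Function('k')(Add(Mul(K, Mul(Add(Function('n')(-5, -1), 5), Add(1, 3))), 0), 627), Mul(-1, 371161)) = Add(Mul(Rational(-1, 267), 627), Mul(-1, 371161)) = Add(Rational(-209, 89), -371161) = Rational(-33033538, 89)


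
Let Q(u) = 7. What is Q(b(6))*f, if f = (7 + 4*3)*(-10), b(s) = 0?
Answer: -1330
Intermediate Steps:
f = -190 (f = (7 + 12)*(-10) = 19*(-10) = -190)
Q(b(6))*f = 7*(-190) = -1330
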